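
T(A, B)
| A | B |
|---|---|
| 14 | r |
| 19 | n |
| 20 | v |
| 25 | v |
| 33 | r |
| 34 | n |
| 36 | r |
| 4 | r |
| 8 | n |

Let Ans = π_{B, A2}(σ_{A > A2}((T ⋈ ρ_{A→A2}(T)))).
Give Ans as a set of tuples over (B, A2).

ρ[A→A2]: schema becomes (A2, B); tuples unchanged.
Natural join on B: {(14, r, 14), (14, r, 33), (14, r, 36), (14, r, 4), (19, n, 19), (19, n, 34), (19, n, 8), (20, v, 20), (20, v, 25), (25, v, 20), (25, v, 25), (33, r, 14), (33, r, 33), (33, r, 36), (33, r, 4), (34, n, 19), (34, n, 34), (34, n, 8), (36, r, 14), (36, r, 33), (36, r, 36), (36, r, 4), (4, r, 14), (4, r, 33), (4, r, 36), (4, r, 4), (8, n, 19), (8, n, 34), (8, n, 8)}
σ[A > A2]: keep tuples satisfying A > A2 → {(14, r, 4), (19, n, 8), (25, v, 20), (33, r, 14), (33, r, 4), (34, n, 19), (34, n, 8), (36, r, 14), (36, r, 33), (36, r, 4)}
π_{B, A2} gives {(n, 19), (n, 8), (r, 14), (r, 33), (r, 4), (v, 20)} (4 duplicate(s) eliminated).

{(n, 19), (n, 8), (r, 14), (r, 33), (r, 4), (v, 20)}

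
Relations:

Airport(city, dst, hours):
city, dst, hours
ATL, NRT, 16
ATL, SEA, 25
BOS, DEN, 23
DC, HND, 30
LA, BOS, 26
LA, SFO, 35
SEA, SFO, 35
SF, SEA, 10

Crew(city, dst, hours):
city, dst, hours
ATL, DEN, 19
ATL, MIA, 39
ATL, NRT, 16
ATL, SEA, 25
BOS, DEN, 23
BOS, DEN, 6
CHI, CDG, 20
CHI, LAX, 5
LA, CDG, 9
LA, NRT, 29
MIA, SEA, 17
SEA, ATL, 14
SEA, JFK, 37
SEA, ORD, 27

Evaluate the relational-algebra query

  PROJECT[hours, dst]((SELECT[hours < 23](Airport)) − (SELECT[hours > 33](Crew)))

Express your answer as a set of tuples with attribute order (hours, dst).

{(10, SEA), (16, NRT)}

Apply σ_{hours < 23}; surviving tuples: {(ATL, NRT, 16), (SF, SEA, 10)}
Apply σ_{hours > 33}; surviving tuples: {(ATL, MIA, 39), (SEA, JFK, 37)}
Difference: {(ATL, NRT, 16), (SF, SEA, 10)} with {(ATL, MIA, 39), (SEA, JFK, 37)} → {(ATL, NRT, 16), (SF, SEA, 10)}
π_{hours, dst} gives {(10, SEA), (16, NRT)}.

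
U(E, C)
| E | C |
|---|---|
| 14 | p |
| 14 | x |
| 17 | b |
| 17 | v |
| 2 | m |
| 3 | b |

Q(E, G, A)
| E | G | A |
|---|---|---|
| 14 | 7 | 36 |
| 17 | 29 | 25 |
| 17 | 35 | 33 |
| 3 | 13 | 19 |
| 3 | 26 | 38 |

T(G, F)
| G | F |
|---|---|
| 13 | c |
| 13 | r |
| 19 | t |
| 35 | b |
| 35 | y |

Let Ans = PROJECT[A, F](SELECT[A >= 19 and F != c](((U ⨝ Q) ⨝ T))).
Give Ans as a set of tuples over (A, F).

Joining U and Q on E yields {(14, p, 7, 36), (14, x, 7, 36), (17, b, 29, 25), (17, b, 35, 33), (17, v, 29, 25), (17, v, 35, 33), (3, b, 13, 19), (3, b, 26, 38)}.
Joining (U ⨝ Q) and T on G yields {(17, b, 35, 33, b), (17, b, 35, 33, y), (17, v, 35, 33, b), (17, v, 35, 33, y), (3, b, 13, 19, c), (3, b, 13, 19, r)}.
Filtering on A >= 19 and F != c leaves {(17, b, 35, 33, b), (17, b, 35, 33, y), (17, v, 35, 33, b), (17, v, 35, 33, y), (3, b, 13, 19, r)}.
Keep only column(s) A, F (2 duplicate(s) eliminated): {(19, r), (33, b), (33, y)}

{(19, r), (33, b), (33, y)}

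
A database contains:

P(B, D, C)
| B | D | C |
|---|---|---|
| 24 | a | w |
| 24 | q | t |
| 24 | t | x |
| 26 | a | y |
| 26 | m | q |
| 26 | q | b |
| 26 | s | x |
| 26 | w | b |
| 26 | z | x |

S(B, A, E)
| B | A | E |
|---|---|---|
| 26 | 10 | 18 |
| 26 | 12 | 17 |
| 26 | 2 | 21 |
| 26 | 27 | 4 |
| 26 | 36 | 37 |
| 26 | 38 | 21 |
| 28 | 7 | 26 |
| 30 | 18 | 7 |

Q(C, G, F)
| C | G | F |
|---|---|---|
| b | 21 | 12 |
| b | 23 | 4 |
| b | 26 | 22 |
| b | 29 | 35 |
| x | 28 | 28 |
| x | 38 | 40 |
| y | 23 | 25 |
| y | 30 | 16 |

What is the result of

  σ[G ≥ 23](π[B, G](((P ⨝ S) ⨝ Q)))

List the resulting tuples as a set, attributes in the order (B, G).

Natural join on B: {(26, a, y, 10, 18), (26, a, y, 12, 17), (26, a, y, 2, 21), (26, a, y, 27, 4), (26, a, y, 36, 37), (26, a, y, 38, 21), (26, m, q, 10, 18), (26, m, q, 12, 17), (26, m, q, 2, 21), (26, m, q, 27, 4), (26, m, q, 36, 37), (26, m, q, 38, 21), (26, q, b, 10, 18), (26, q, b, 12, 17), (26, q, b, 2, 21), (26, q, b, 27, 4), (26, q, b, 36, 37), (26, q, b, 38, 21), (26, s, x, 10, 18), (26, s, x, 12, 17), (26, s, x, 2, 21), (26, s, x, 27, 4), (26, s, x, 36, 37), (26, s, x, 38, 21), (26, w, b, 10, 18), (26, w, b, 12, 17), (26, w, b, 2, 21), (26, w, b, 27, 4), (26, w, b, 36, 37), (26, w, b, 38, 21), (26, z, x, 10, 18), (26, z, x, 12, 17), (26, z, x, 2, 21), (26, z, x, 27, 4), (26, z, x, 36, 37), (26, z, x, 38, 21)}
Natural join on C: {(26, a, y, 10, 18, 23, 25), (26, a, y, 10, 18, 30, 16), (26, a, y, 12, 17, 23, 25), (26, a, y, 12, 17, 30, 16), (26, a, y, 2, 21, 23, 25), (26, a, y, 2, 21, 30, 16), (26, a, y, 27, 4, 23, 25), (26, a, y, 27, 4, 30, 16), (26, a, y, 36, 37, 23, 25), (26, a, y, 36, 37, 30, 16), (26, a, y, 38, 21, 23, 25), (26, a, y, 38, 21, 30, 16), (26, q, b, 10, 18, 21, 12), (26, q, b, 10, 18, 23, 4), (26, q, b, 10, 18, 26, 22), (26, q, b, 10, 18, 29, 35), (26, q, b, 12, 17, 21, 12), (26, q, b, 12, 17, 23, 4), (26, q, b, 12, 17, 26, 22), (26, q, b, 12, 17, 29, 35), (26, q, b, 2, 21, 21, 12), (26, q, b, 2, 21, 23, 4), (26, q, b, 2, 21, 26, 22), (26, q, b, 2, 21, 29, 35), (26, q, b, 27, 4, 21, 12), (26, q, b, 27, 4, 23, 4), (26, q, b, 27, 4, 26, 22), (26, q, b, 27, 4, 29, 35), (26, q, b, 36, 37, 21, 12), (26, q, b, 36, 37, 23, 4), (26, q, b, 36, 37, 26, 22), (26, q, b, 36, 37, 29, 35), (26, q, b, 38, 21, 21, 12), (26, q, b, 38, 21, 23, 4), (26, q, b, 38, 21, 26, 22), (26, q, b, 38, 21, 29, 35), (26, s, x, 10, 18, 28, 28), (26, s, x, 10, 18, 38, 40), (26, s, x, 12, 17, 28, 28), (26, s, x, 12, 17, 38, 40), (26, s, x, 2, 21, 28, 28), (26, s, x, 2, 21, 38, 40), (26, s, x, 27, 4, 28, 28), (26, s, x, 27, 4, 38, 40), (26, s, x, 36, 37, 28, 28), (26, s, x, 36, 37, 38, 40), (26, s, x, 38, 21, 28, 28), (26, s, x, 38, 21, 38, 40), (26, w, b, 10, 18, 21, 12), (26, w, b, 10, 18, 23, 4), (26, w, b, 10, 18, 26, 22), (26, w, b, 10, 18, 29, 35), (26, w, b, 12, 17, 21, 12), (26, w, b, 12, 17, 23, 4), (26, w, b, 12, 17, 26, 22), (26, w, b, 12, 17, 29, 35), (26, w, b, 2, 21, 21, 12), (26, w, b, 2, 21, 23, 4), (26, w, b, 2, 21, 26, 22), (26, w, b, 2, 21, 29, 35), (26, w, b, 27, 4, 21, 12), (26, w, b, 27, 4, 23, 4), (26, w, b, 27, 4, 26, 22), (26, w, b, 27, 4, 29, 35), (26, w, b, 36, 37, 21, 12), (26, w, b, 36, 37, 23, 4), (26, w, b, 36, 37, 26, 22), (26, w, b, 36, 37, 29, 35), (26, w, b, 38, 21, 21, 12), (26, w, b, 38, 21, 23, 4), (26, w, b, 38, 21, 26, 22), (26, w, b, 38, 21, 29, 35), (26, z, x, 10, 18, 28, 28), (26, z, x, 10, 18, 38, 40), (26, z, x, 12, 17, 28, 28), (26, z, x, 12, 17, 38, 40), (26, z, x, 2, 21, 28, 28), (26, z, x, 2, 21, 38, 40), (26, z, x, 27, 4, 28, 28), (26, z, x, 27, 4, 38, 40), (26, z, x, 36, 37, 28, 28), (26, z, x, 36, 37, 38, 40), (26, z, x, 38, 21, 28, 28), (26, z, x, 38, 21, 38, 40)}
π[B, G]: project onto (B, G) (77 duplicate(s) eliminated) → {(26, 21), (26, 23), (26, 26), (26, 28), (26, 29), (26, 30), (26, 38)}
Apply σ_{G ≥ 23}; surviving tuples: {(26, 23), (26, 26), (26, 28), (26, 29), (26, 30), (26, 38)}

{(26, 23), (26, 26), (26, 28), (26, 29), (26, 30), (26, 38)}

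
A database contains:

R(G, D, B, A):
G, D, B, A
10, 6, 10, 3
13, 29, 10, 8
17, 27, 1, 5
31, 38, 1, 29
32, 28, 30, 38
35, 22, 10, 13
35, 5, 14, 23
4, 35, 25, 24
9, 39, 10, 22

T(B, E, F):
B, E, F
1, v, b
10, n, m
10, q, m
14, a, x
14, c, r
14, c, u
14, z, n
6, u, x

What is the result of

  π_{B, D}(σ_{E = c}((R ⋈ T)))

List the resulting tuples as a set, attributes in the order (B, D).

{(14, 5)}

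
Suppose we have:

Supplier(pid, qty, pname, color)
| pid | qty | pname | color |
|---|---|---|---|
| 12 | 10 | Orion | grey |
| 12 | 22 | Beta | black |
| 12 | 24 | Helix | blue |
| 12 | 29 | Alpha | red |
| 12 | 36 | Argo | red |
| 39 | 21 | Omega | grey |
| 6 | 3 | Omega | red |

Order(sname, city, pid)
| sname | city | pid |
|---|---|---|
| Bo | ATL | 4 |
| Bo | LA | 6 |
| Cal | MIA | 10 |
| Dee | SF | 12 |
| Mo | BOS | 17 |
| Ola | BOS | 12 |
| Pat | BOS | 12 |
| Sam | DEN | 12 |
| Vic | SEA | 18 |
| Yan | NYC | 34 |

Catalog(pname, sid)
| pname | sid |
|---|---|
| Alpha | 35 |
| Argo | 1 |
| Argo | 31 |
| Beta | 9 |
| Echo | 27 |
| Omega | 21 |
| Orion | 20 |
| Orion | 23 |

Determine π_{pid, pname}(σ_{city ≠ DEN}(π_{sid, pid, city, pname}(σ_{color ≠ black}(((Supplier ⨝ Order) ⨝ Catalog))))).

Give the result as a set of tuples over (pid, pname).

{(12, Alpha), (12, Argo), (12, Orion), (6, Omega)}

Joining Supplier and Order on pid yields {(12, 10, Orion, grey, Dee, SF), (12, 10, Orion, grey, Ola, BOS), (12, 10, Orion, grey, Pat, BOS), (12, 10, Orion, grey, Sam, DEN), (12, 22, Beta, black, Dee, SF), (12, 22, Beta, black, Ola, BOS), (12, 22, Beta, black, Pat, BOS), (12, 22, Beta, black, Sam, DEN), (12, 24, Helix, blue, Dee, SF), (12, 24, Helix, blue, Ola, BOS), (12, 24, Helix, blue, Pat, BOS), (12, 24, Helix, blue, Sam, DEN), (12, 29, Alpha, red, Dee, SF), (12, 29, Alpha, red, Ola, BOS), (12, 29, Alpha, red, Pat, BOS), (12, 29, Alpha, red, Sam, DEN), (12, 36, Argo, red, Dee, SF), (12, 36, Argo, red, Ola, BOS), (12, 36, Argo, red, Pat, BOS), (12, 36, Argo, red, Sam, DEN), (6, 3, Omega, red, Bo, LA)}.
Joining (Supplier ⨝ Order) and Catalog on pname yields {(12, 10, Orion, grey, Dee, SF, 20), (12, 10, Orion, grey, Dee, SF, 23), (12, 10, Orion, grey, Ola, BOS, 20), (12, 10, Orion, grey, Ola, BOS, 23), (12, 10, Orion, grey, Pat, BOS, 20), (12, 10, Orion, grey, Pat, BOS, 23), (12, 10, Orion, grey, Sam, DEN, 20), (12, 10, Orion, grey, Sam, DEN, 23), (12, 22, Beta, black, Dee, SF, 9), (12, 22, Beta, black, Ola, BOS, 9), (12, 22, Beta, black, Pat, BOS, 9), (12, 22, Beta, black, Sam, DEN, 9), (12, 29, Alpha, red, Dee, SF, 35), (12, 29, Alpha, red, Ola, BOS, 35), (12, 29, Alpha, red, Pat, BOS, 35), (12, 29, Alpha, red, Sam, DEN, 35), (12, 36, Argo, red, Dee, SF, 1), (12, 36, Argo, red, Dee, SF, 31), (12, 36, Argo, red, Ola, BOS, 1), (12, 36, Argo, red, Ola, BOS, 31), (12, 36, Argo, red, Pat, BOS, 1), (12, 36, Argo, red, Pat, BOS, 31), (12, 36, Argo, red, Sam, DEN, 1), (12, 36, Argo, red, Sam, DEN, 31), (6, 3, Omega, red, Bo, LA, 21)}.
Filtering on color ≠ black leaves {(12, 10, Orion, grey, Dee, SF, 20), (12, 10, Orion, grey, Dee, SF, 23), (12, 10, Orion, grey, Ola, BOS, 20), (12, 10, Orion, grey, Ola, BOS, 23), (12, 10, Orion, grey, Pat, BOS, 20), (12, 10, Orion, grey, Pat, BOS, 23), (12, 10, Orion, grey, Sam, DEN, 20), (12, 10, Orion, grey, Sam, DEN, 23), (12, 29, Alpha, red, Dee, SF, 35), (12, 29, Alpha, red, Ola, BOS, 35), (12, 29, Alpha, red, Pat, BOS, 35), (12, 29, Alpha, red, Sam, DEN, 35), (12, 36, Argo, red, Dee, SF, 1), (12, 36, Argo, red, Dee, SF, 31), (12, 36, Argo, red, Ola, BOS, 1), (12, 36, Argo, red, Ola, BOS, 31), (12, 36, Argo, red, Pat, BOS, 1), (12, 36, Argo, red, Pat, BOS, 31), (12, 36, Argo, red, Sam, DEN, 1), (12, 36, Argo, red, Sam, DEN, 31), (6, 3, Omega, red, Bo, LA, 21)}.
Projecting to sid, pid, city, pname (5 duplicate(s) eliminated): {(1, 12, BOS, Argo), (1, 12, DEN, Argo), (1, 12, SF, Argo), (20, 12, BOS, Orion), (20, 12, DEN, Orion), (20, 12, SF, Orion), (21, 6, LA, Omega), (23, 12, BOS, Orion), (23, 12, DEN, Orion), (23, 12, SF, Orion), (31, 12, BOS, Argo), (31, 12, DEN, Argo), (31, 12, SF, Argo), (35, 12, BOS, Alpha), (35, 12, DEN, Alpha), (35, 12, SF, Alpha)}
Filtering on city ≠ DEN leaves {(1, 12, BOS, Argo), (1, 12, SF, Argo), (20, 12, BOS, Orion), (20, 12, SF, Orion), (21, 6, LA, Omega), (23, 12, BOS, Orion), (23, 12, SF, Orion), (31, 12, BOS, Argo), (31, 12, SF, Argo), (35, 12, BOS, Alpha), (35, 12, SF, Alpha)}.
Projecting to pid, pname (7 duplicate(s) eliminated): {(12, Alpha), (12, Argo), (12, Orion), (6, Omega)}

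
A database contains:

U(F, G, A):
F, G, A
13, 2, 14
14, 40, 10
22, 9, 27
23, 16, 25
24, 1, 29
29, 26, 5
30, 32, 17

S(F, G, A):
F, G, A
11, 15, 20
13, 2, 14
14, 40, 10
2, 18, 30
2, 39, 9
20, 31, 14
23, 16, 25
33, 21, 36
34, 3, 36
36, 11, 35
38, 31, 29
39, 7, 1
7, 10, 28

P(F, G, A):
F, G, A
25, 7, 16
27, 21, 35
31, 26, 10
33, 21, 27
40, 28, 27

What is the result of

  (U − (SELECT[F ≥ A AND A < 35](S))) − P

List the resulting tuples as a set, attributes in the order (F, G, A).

Filtering on F ≥ A AND A < 35 leaves {(14, 40, 10), (20, 31, 14), (38, 31, 29), (39, 7, 1)}.
Difference: {(13, 2, 14), (14, 40, 10), (22, 9, 27), (23, 16, 25), (24, 1, 29), (29, 26, 5), (30, 32, 17)} with {(14, 40, 10), (20, 31, 14), (38, 31, 29), (39, 7, 1)} → {(13, 2, 14), (22, 9, 27), (23, 16, 25), (24, 1, 29), (29, 26, 5), (30, 32, 17)}
Difference: {(13, 2, 14), (22, 9, 27), (23, 16, 25), (24, 1, 29), (29, 26, 5), (30, 32, 17)} with {(25, 7, 16), (27, 21, 35), (31, 26, 10), (33, 21, 27), (40, 28, 27)} → {(13, 2, 14), (22, 9, 27), (23, 16, 25), (24, 1, 29), (29, 26, 5), (30, 32, 17)}

{(13, 2, 14), (22, 9, 27), (23, 16, 25), (24, 1, 29), (29, 26, 5), (30, 32, 17)}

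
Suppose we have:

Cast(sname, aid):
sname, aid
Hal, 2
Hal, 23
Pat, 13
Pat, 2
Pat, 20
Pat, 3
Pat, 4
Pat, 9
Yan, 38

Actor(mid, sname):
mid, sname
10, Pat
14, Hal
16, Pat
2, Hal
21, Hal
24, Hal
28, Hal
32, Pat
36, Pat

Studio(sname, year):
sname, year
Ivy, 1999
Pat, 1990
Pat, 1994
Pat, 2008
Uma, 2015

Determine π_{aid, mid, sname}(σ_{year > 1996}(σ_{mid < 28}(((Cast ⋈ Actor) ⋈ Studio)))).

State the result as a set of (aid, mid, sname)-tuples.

{(13, 10, Pat), (13, 16, Pat), (2, 10, Pat), (2, 16, Pat), (20, 10, Pat), (20, 16, Pat), (3, 10, Pat), (3, 16, Pat), (4, 10, Pat), (4, 16, Pat), (9, 10, Pat), (9, 16, Pat)}

Natural join on sname: {(Hal, 2, 14), (Hal, 2, 2), (Hal, 2, 21), (Hal, 2, 24), (Hal, 2, 28), (Hal, 23, 14), (Hal, 23, 2), (Hal, 23, 21), (Hal, 23, 24), (Hal, 23, 28), (Pat, 13, 10), (Pat, 13, 16), (Pat, 13, 32), (Pat, 13, 36), (Pat, 2, 10), (Pat, 2, 16), (Pat, 2, 32), (Pat, 2, 36), (Pat, 20, 10), (Pat, 20, 16), (Pat, 20, 32), (Pat, 20, 36), (Pat, 3, 10), (Pat, 3, 16), (Pat, 3, 32), (Pat, 3, 36), (Pat, 4, 10), (Pat, 4, 16), (Pat, 4, 32), (Pat, 4, 36), (Pat, 9, 10), (Pat, 9, 16), (Pat, 9, 32), (Pat, 9, 36)}
Natural join on sname: {(Pat, 13, 10, 1990), (Pat, 13, 10, 1994), (Pat, 13, 10, 2008), (Pat, 13, 16, 1990), (Pat, 13, 16, 1994), (Pat, 13, 16, 2008), (Pat, 13, 32, 1990), (Pat, 13, 32, 1994), (Pat, 13, 32, 2008), (Pat, 13, 36, 1990), (Pat, 13, 36, 1994), (Pat, 13, 36, 2008), (Pat, 2, 10, 1990), (Pat, 2, 10, 1994), (Pat, 2, 10, 2008), (Pat, 2, 16, 1990), (Pat, 2, 16, 1994), (Pat, 2, 16, 2008), (Pat, 2, 32, 1990), (Pat, 2, 32, 1994), (Pat, 2, 32, 2008), (Pat, 2, 36, 1990), (Pat, 2, 36, 1994), (Pat, 2, 36, 2008), (Pat, 20, 10, 1990), (Pat, 20, 10, 1994), (Pat, 20, 10, 2008), (Pat, 20, 16, 1990), (Pat, 20, 16, 1994), (Pat, 20, 16, 2008), (Pat, 20, 32, 1990), (Pat, 20, 32, 1994), (Pat, 20, 32, 2008), (Pat, 20, 36, 1990), (Pat, 20, 36, 1994), (Pat, 20, 36, 2008), (Pat, 3, 10, 1990), (Pat, 3, 10, 1994), (Pat, 3, 10, 2008), (Pat, 3, 16, 1990), (Pat, 3, 16, 1994), (Pat, 3, 16, 2008), (Pat, 3, 32, 1990), (Pat, 3, 32, 1994), (Pat, 3, 32, 2008), (Pat, 3, 36, 1990), (Pat, 3, 36, 1994), (Pat, 3, 36, 2008), (Pat, 4, 10, 1990), (Pat, 4, 10, 1994), (Pat, 4, 10, 2008), (Pat, 4, 16, 1990), (Pat, 4, 16, 1994), (Pat, 4, 16, 2008), (Pat, 4, 32, 1990), (Pat, 4, 32, 1994), (Pat, 4, 32, 2008), (Pat, 4, 36, 1990), (Pat, 4, 36, 1994), (Pat, 4, 36, 2008), (Pat, 9, 10, 1990), (Pat, 9, 10, 1994), (Pat, 9, 10, 2008), (Pat, 9, 16, 1990), (Pat, 9, 16, 1994), (Pat, 9, 16, 2008), (Pat, 9, 32, 1990), (Pat, 9, 32, 1994), (Pat, 9, 32, 2008), (Pat, 9, 36, 1990), (Pat, 9, 36, 1994), (Pat, 9, 36, 2008)}
σ[mid < 28]: keep tuples satisfying mid < 28 → {(Pat, 13, 10, 1990), (Pat, 13, 10, 1994), (Pat, 13, 10, 2008), (Pat, 13, 16, 1990), (Pat, 13, 16, 1994), (Pat, 13, 16, 2008), (Pat, 2, 10, 1990), (Pat, 2, 10, 1994), (Pat, 2, 10, 2008), (Pat, 2, 16, 1990), (Pat, 2, 16, 1994), (Pat, 2, 16, 2008), (Pat, 20, 10, 1990), (Pat, 20, 10, 1994), (Pat, 20, 10, 2008), (Pat, 20, 16, 1990), (Pat, 20, 16, 1994), (Pat, 20, 16, 2008), (Pat, 3, 10, 1990), (Pat, 3, 10, 1994), (Pat, 3, 10, 2008), (Pat, 3, 16, 1990), (Pat, 3, 16, 1994), (Pat, 3, 16, 2008), (Pat, 4, 10, 1990), (Pat, 4, 10, 1994), (Pat, 4, 10, 2008), (Pat, 4, 16, 1990), (Pat, 4, 16, 1994), (Pat, 4, 16, 2008), (Pat, 9, 10, 1990), (Pat, 9, 10, 1994), (Pat, 9, 10, 2008), (Pat, 9, 16, 1990), (Pat, 9, 16, 1994), (Pat, 9, 16, 2008)}
σ[year > 1996]: keep tuples satisfying year > 1996 → {(Pat, 13, 10, 2008), (Pat, 13, 16, 2008), (Pat, 2, 10, 2008), (Pat, 2, 16, 2008), (Pat, 20, 10, 2008), (Pat, 20, 16, 2008), (Pat, 3, 10, 2008), (Pat, 3, 16, 2008), (Pat, 4, 10, 2008), (Pat, 4, 16, 2008), (Pat, 9, 10, 2008), (Pat, 9, 16, 2008)}
π_{aid, mid, sname} gives {(13, 10, Pat), (13, 16, Pat), (2, 10, Pat), (2, 16, Pat), (20, 10, Pat), (20, 16, Pat), (3, 10, Pat), (3, 16, Pat), (4, 10, Pat), (4, 16, Pat), (9, 10, Pat), (9, 16, Pat)}.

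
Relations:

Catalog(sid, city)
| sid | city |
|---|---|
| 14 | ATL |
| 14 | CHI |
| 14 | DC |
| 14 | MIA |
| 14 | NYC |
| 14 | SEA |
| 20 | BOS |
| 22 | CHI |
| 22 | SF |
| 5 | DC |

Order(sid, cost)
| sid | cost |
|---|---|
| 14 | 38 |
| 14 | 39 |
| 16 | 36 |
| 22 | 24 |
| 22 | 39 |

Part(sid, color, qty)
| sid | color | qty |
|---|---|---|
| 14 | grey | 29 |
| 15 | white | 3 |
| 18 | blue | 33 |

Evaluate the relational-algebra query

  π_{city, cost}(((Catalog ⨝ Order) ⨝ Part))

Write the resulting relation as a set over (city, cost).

{(ATL, 38), (ATL, 39), (CHI, 38), (CHI, 39), (DC, 38), (DC, 39), (MIA, 38), (MIA, 39), (NYC, 38), (NYC, 39), (SEA, 38), (SEA, 39)}

Catalog ⋈ Order (natural join on sid): {(14, ATL, 38), (14, ATL, 39), (14, CHI, 38), (14, CHI, 39), (14, DC, 38), (14, DC, 39), (14, MIA, 38), (14, MIA, 39), (14, NYC, 38), (14, NYC, 39), (14, SEA, 38), (14, SEA, 39), (22, CHI, 24), (22, CHI, 39), (22, SF, 24), (22, SF, 39)}
(Catalog ⨝ Order) ⋈ Part (natural join on sid): {(14, ATL, 38, grey, 29), (14, ATL, 39, grey, 29), (14, CHI, 38, grey, 29), (14, CHI, 39, grey, 29), (14, DC, 38, grey, 29), (14, DC, 39, grey, 29), (14, MIA, 38, grey, 29), (14, MIA, 39, grey, 29), (14, NYC, 38, grey, 29), (14, NYC, 39, grey, 29), (14, SEA, 38, grey, 29), (14, SEA, 39, grey, 29)}
Keep only column(s) city, cost: {(ATL, 38), (ATL, 39), (CHI, 38), (CHI, 39), (DC, 38), (DC, 39), (MIA, 38), (MIA, 39), (NYC, 38), (NYC, 39), (SEA, 38), (SEA, 39)}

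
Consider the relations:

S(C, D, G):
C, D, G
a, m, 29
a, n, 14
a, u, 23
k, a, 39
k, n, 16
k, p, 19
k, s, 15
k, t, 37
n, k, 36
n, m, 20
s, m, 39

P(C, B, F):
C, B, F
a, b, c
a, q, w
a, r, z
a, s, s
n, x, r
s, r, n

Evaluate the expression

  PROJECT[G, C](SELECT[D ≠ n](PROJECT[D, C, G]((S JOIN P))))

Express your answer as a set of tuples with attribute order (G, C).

{(20, n), (23, a), (29, a), (36, n), (39, s)}

Joining S and P on C yields {(a, m, 29, b, c), (a, m, 29, q, w), (a, m, 29, r, z), (a, m, 29, s, s), (a, n, 14, b, c), (a, n, 14, q, w), (a, n, 14, r, z), (a, n, 14, s, s), (a, u, 23, b, c), (a, u, 23, q, w), (a, u, 23, r, z), (a, u, 23, s, s), (n, k, 36, x, r), (n, m, 20, x, r), (s, m, 39, r, n)}.
π_{D, C, G} gives {(k, n, 36), (m, a, 29), (m, n, 20), (m, s, 39), (n, a, 14), (u, a, 23)} (9 duplicate(s) eliminated).
Apply σ_{D ≠ n}; surviving tuples: {(k, n, 36), (m, a, 29), (m, n, 20), (m, s, 39), (u, a, 23)}
π_{G, C} gives {(20, n), (23, a), (29, a), (36, n), (39, s)}.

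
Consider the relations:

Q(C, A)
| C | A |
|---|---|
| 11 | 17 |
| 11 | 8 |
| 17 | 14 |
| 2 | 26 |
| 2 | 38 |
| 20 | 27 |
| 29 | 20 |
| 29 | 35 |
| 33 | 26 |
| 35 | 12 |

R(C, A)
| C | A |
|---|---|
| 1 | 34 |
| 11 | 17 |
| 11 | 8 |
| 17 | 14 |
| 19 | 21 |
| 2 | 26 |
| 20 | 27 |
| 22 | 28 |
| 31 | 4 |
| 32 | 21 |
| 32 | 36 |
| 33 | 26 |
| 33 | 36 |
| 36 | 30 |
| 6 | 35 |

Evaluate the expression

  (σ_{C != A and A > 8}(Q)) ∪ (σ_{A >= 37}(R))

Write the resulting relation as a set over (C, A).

{(11, 17), (17, 14), (2, 26), (2, 38), (20, 27), (29, 20), (29, 35), (33, 26), (35, 12)}

Selection C != A and A > 8: {(11, 17), (17, 14), (2, 26), (2, 38), (20, 27), (29, 20), (29, 35), (33, 26), (35, 12)}
Selection A >= 37: {}
Union: {(11, 17), (17, 14), (2, 26), (2, 38), (20, 27), (29, 20), (29, 35), (33, 26), (35, 12)} with {} → {(11, 17), (17, 14), (2, 26), (2, 38), (20, 27), (29, 20), (29, 35), (33, 26), (35, 12)}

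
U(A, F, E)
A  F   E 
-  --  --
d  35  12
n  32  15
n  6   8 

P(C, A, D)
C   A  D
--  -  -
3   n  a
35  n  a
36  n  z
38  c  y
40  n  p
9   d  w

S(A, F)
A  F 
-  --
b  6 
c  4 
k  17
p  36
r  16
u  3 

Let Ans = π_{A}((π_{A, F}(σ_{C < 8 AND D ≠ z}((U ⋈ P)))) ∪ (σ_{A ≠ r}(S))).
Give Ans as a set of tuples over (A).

{b, c, k, n, p, u}

U ⋈ P (natural join on A): {(d, 35, 12, 9, w), (n, 32, 15, 3, a), (n, 32, 15, 35, a), (n, 32, 15, 36, z), (n, 32, 15, 40, p), (n, 6, 8, 3, a), (n, 6, 8, 35, a), (n, 6, 8, 36, z), (n, 6, 8, 40, p)}
Filtering on C < 8 AND D ≠ z leaves {(n, 32, 15, 3, a), (n, 6, 8, 3, a)}.
π_{A, F} gives {(n, 32), (n, 6)}.
Filtering on A ≠ r leaves {(b, 6), (c, 4), (k, 17), (p, 36), (u, 3)}.
Set union of the two operands is {(b, 6), (c, 4), (k, 17), (n, 32), (n, 6), (p, 36), (u, 3)}.
π_{A} gives {b, c, k, n, p, u} (1 duplicate(s) eliminated).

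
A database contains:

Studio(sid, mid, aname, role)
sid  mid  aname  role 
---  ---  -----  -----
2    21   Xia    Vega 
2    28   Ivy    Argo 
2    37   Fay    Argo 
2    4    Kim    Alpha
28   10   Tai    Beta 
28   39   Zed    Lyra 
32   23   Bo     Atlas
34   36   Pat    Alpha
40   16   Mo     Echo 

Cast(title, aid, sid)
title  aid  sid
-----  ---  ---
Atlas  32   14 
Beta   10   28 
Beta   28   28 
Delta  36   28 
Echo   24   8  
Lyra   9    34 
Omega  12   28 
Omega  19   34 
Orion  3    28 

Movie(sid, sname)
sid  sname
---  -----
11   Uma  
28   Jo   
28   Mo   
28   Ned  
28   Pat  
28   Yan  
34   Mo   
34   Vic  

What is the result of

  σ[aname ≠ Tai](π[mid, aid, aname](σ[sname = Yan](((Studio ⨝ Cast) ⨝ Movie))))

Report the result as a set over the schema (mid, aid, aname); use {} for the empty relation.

Joining Studio and Cast on sid yields {(28, 10, Tai, Beta, Beta, 10), (28, 10, Tai, Beta, Beta, 28), (28, 10, Tai, Beta, Delta, 36), (28, 10, Tai, Beta, Omega, 12), (28, 10, Tai, Beta, Orion, 3), (28, 39, Zed, Lyra, Beta, 10), (28, 39, Zed, Lyra, Beta, 28), (28, 39, Zed, Lyra, Delta, 36), (28, 39, Zed, Lyra, Omega, 12), (28, 39, Zed, Lyra, Orion, 3), (34, 36, Pat, Alpha, Lyra, 9), (34, 36, Pat, Alpha, Omega, 19)}.
Joining (Studio ⨝ Cast) and Movie on sid yields {(28, 10, Tai, Beta, Beta, 10, Jo), (28, 10, Tai, Beta, Beta, 10, Mo), (28, 10, Tai, Beta, Beta, 10, Ned), (28, 10, Tai, Beta, Beta, 10, Pat), (28, 10, Tai, Beta, Beta, 10, Yan), (28, 10, Tai, Beta, Beta, 28, Jo), (28, 10, Tai, Beta, Beta, 28, Mo), (28, 10, Tai, Beta, Beta, 28, Ned), (28, 10, Tai, Beta, Beta, 28, Pat), (28, 10, Tai, Beta, Beta, 28, Yan), (28, 10, Tai, Beta, Delta, 36, Jo), (28, 10, Tai, Beta, Delta, 36, Mo), (28, 10, Tai, Beta, Delta, 36, Ned), (28, 10, Tai, Beta, Delta, 36, Pat), (28, 10, Tai, Beta, Delta, 36, Yan), (28, 10, Tai, Beta, Omega, 12, Jo), (28, 10, Tai, Beta, Omega, 12, Mo), (28, 10, Tai, Beta, Omega, 12, Ned), (28, 10, Tai, Beta, Omega, 12, Pat), (28, 10, Tai, Beta, Omega, 12, Yan), (28, 10, Tai, Beta, Orion, 3, Jo), (28, 10, Tai, Beta, Orion, 3, Mo), (28, 10, Tai, Beta, Orion, 3, Ned), (28, 10, Tai, Beta, Orion, 3, Pat), (28, 10, Tai, Beta, Orion, 3, Yan), (28, 39, Zed, Lyra, Beta, 10, Jo), (28, 39, Zed, Lyra, Beta, 10, Mo), (28, 39, Zed, Lyra, Beta, 10, Ned), (28, 39, Zed, Lyra, Beta, 10, Pat), (28, 39, Zed, Lyra, Beta, 10, Yan), (28, 39, Zed, Lyra, Beta, 28, Jo), (28, 39, Zed, Lyra, Beta, 28, Mo), (28, 39, Zed, Lyra, Beta, 28, Ned), (28, 39, Zed, Lyra, Beta, 28, Pat), (28, 39, Zed, Lyra, Beta, 28, Yan), (28, 39, Zed, Lyra, Delta, 36, Jo), (28, 39, Zed, Lyra, Delta, 36, Mo), (28, 39, Zed, Lyra, Delta, 36, Ned), (28, 39, Zed, Lyra, Delta, 36, Pat), (28, 39, Zed, Lyra, Delta, 36, Yan), (28, 39, Zed, Lyra, Omega, 12, Jo), (28, 39, Zed, Lyra, Omega, 12, Mo), (28, 39, Zed, Lyra, Omega, 12, Ned), (28, 39, Zed, Lyra, Omega, 12, Pat), (28, 39, Zed, Lyra, Omega, 12, Yan), (28, 39, Zed, Lyra, Orion, 3, Jo), (28, 39, Zed, Lyra, Orion, 3, Mo), (28, 39, Zed, Lyra, Orion, 3, Ned), (28, 39, Zed, Lyra, Orion, 3, Pat), (28, 39, Zed, Lyra, Orion, 3, Yan), (34, 36, Pat, Alpha, Lyra, 9, Mo), (34, 36, Pat, Alpha, Lyra, 9, Vic), (34, 36, Pat, Alpha, Omega, 19, Mo), (34, 36, Pat, Alpha, Omega, 19, Vic)}.
σ[sname = Yan]: keep tuples satisfying sname = Yan → {(28, 10, Tai, Beta, Beta, 10, Yan), (28, 10, Tai, Beta, Beta, 28, Yan), (28, 10, Tai, Beta, Delta, 36, Yan), (28, 10, Tai, Beta, Omega, 12, Yan), (28, 10, Tai, Beta, Orion, 3, Yan), (28, 39, Zed, Lyra, Beta, 10, Yan), (28, 39, Zed, Lyra, Beta, 28, Yan), (28, 39, Zed, Lyra, Delta, 36, Yan), (28, 39, Zed, Lyra, Omega, 12, Yan), (28, 39, Zed, Lyra, Orion, 3, Yan)}
Keep only column(s) mid, aid, aname: {(10, 10, Tai), (10, 12, Tai), (10, 28, Tai), (10, 3, Tai), (10, 36, Tai), (39, 10, Zed), (39, 12, Zed), (39, 28, Zed), (39, 3, Zed), (39, 36, Zed)}
σ[aname ≠ Tai]: keep tuples satisfying aname ≠ Tai → {(39, 10, Zed), (39, 12, Zed), (39, 28, Zed), (39, 3, Zed), (39, 36, Zed)}

{(39, 10, Zed), (39, 12, Zed), (39, 28, Zed), (39, 3, Zed), (39, 36, Zed)}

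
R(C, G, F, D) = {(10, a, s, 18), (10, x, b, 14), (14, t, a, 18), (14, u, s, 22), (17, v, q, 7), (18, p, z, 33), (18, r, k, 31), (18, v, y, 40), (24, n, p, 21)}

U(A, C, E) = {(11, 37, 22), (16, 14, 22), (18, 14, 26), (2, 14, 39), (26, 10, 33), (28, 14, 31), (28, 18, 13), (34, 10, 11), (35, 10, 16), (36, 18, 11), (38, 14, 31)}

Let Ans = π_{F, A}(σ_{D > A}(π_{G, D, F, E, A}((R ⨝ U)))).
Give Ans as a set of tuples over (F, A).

{(a, 16), (a, 2), (k, 28), (s, 16), (s, 18), (s, 2), (y, 28), (y, 36), (z, 28)}

R ⋈ U (natural join on C): {(10, a, s, 18, 26, 33), (10, a, s, 18, 34, 11), (10, a, s, 18, 35, 16), (10, x, b, 14, 26, 33), (10, x, b, 14, 34, 11), (10, x, b, 14, 35, 16), (14, t, a, 18, 16, 22), (14, t, a, 18, 18, 26), (14, t, a, 18, 2, 39), (14, t, a, 18, 28, 31), (14, t, a, 18, 38, 31), (14, u, s, 22, 16, 22), (14, u, s, 22, 18, 26), (14, u, s, 22, 2, 39), (14, u, s, 22, 28, 31), (14, u, s, 22, 38, 31), (18, p, z, 33, 28, 13), (18, p, z, 33, 36, 11), (18, r, k, 31, 28, 13), (18, r, k, 31, 36, 11), (18, v, y, 40, 28, 13), (18, v, y, 40, 36, 11)}
π[G, D, F, E, A]: project onto (G, D, F, E, A) → {(a, 18, s, 11, 34), (a, 18, s, 16, 35), (a, 18, s, 33, 26), (p, 33, z, 11, 36), (p, 33, z, 13, 28), (r, 31, k, 11, 36), (r, 31, k, 13, 28), (t, 18, a, 22, 16), (t, 18, a, 26, 18), (t, 18, a, 31, 28), (t, 18, a, 31, 38), (t, 18, a, 39, 2), (u, 22, s, 22, 16), (u, 22, s, 26, 18), (u, 22, s, 31, 28), (u, 22, s, 31, 38), (u, 22, s, 39, 2), (v, 40, y, 11, 36), (v, 40, y, 13, 28), (x, 14, b, 11, 34), (x, 14, b, 16, 35), (x, 14, b, 33, 26)}
σ[D > A]: keep tuples satisfying D > A → {(p, 33, z, 13, 28), (r, 31, k, 13, 28), (t, 18, a, 22, 16), (t, 18, a, 39, 2), (u, 22, s, 22, 16), (u, 22, s, 26, 18), (u, 22, s, 39, 2), (v, 40, y, 11, 36), (v, 40, y, 13, 28)}
π[F, A]: project onto (F, A) → {(a, 16), (a, 2), (k, 28), (s, 16), (s, 18), (s, 2), (y, 28), (y, 36), (z, 28)}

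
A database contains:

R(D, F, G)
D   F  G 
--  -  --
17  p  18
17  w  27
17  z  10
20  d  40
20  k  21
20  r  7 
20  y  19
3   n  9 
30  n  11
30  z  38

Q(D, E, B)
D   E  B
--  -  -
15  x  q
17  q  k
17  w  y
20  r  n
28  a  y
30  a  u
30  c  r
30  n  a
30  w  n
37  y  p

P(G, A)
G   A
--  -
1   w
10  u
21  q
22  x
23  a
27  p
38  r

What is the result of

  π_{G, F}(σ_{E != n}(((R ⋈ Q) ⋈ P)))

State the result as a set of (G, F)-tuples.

Natural join on D: {(17, p, 18, q, k), (17, p, 18, w, y), (17, w, 27, q, k), (17, w, 27, w, y), (17, z, 10, q, k), (17, z, 10, w, y), (20, d, 40, r, n), (20, k, 21, r, n), (20, r, 7, r, n), (20, y, 19, r, n), (30, n, 11, a, u), (30, n, 11, c, r), (30, n, 11, n, a), (30, n, 11, w, n), (30, z, 38, a, u), (30, z, 38, c, r), (30, z, 38, n, a), (30, z, 38, w, n)}
Natural join on G: {(17, w, 27, q, k, p), (17, w, 27, w, y, p), (17, z, 10, q, k, u), (17, z, 10, w, y, u), (20, k, 21, r, n, q), (30, z, 38, a, u, r), (30, z, 38, c, r, r), (30, z, 38, n, a, r), (30, z, 38, w, n, r)}
Filtering on E != n leaves {(17, w, 27, q, k, p), (17, w, 27, w, y, p), (17, z, 10, q, k, u), (17, z, 10, w, y, u), (20, k, 21, r, n, q), (30, z, 38, a, u, r), (30, z, 38, c, r, r), (30, z, 38, w, n, r)}.
Keep only column(s) G, F (4 duplicate(s) eliminated): {(10, z), (21, k), (27, w), (38, z)}

{(10, z), (21, k), (27, w), (38, z)}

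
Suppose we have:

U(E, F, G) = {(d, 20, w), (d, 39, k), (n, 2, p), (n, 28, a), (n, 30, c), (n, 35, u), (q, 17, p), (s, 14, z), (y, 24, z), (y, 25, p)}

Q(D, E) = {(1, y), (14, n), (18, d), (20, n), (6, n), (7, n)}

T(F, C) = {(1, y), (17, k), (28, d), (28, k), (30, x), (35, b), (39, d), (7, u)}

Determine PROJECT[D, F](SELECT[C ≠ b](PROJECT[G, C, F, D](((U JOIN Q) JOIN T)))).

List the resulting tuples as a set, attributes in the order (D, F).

{(14, 28), (14, 30), (18, 39), (20, 28), (20, 30), (6, 28), (6, 30), (7, 28), (7, 30)}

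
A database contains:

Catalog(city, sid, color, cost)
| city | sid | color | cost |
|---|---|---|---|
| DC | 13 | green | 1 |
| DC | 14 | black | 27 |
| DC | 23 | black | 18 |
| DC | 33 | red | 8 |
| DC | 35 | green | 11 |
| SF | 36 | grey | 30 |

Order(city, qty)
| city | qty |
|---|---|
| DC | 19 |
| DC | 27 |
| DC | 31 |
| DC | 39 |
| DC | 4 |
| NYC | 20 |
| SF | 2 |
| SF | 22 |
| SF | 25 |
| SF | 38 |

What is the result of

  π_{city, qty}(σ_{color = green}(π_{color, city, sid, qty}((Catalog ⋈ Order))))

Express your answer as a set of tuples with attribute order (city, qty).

Natural join on city: {(DC, 13, green, 1, 19), (DC, 13, green, 1, 27), (DC, 13, green, 1, 31), (DC, 13, green, 1, 39), (DC, 13, green, 1, 4), (DC, 14, black, 27, 19), (DC, 14, black, 27, 27), (DC, 14, black, 27, 31), (DC, 14, black, 27, 39), (DC, 14, black, 27, 4), (DC, 23, black, 18, 19), (DC, 23, black, 18, 27), (DC, 23, black, 18, 31), (DC, 23, black, 18, 39), (DC, 23, black, 18, 4), (DC, 33, red, 8, 19), (DC, 33, red, 8, 27), (DC, 33, red, 8, 31), (DC, 33, red, 8, 39), (DC, 33, red, 8, 4), (DC, 35, green, 11, 19), (DC, 35, green, 11, 27), (DC, 35, green, 11, 31), (DC, 35, green, 11, 39), (DC, 35, green, 11, 4), (SF, 36, grey, 30, 2), (SF, 36, grey, 30, 22), (SF, 36, grey, 30, 25), (SF, 36, grey, 30, 38)}
π_{color, city, sid, qty} gives {(black, DC, 14, 19), (black, DC, 14, 27), (black, DC, 14, 31), (black, DC, 14, 39), (black, DC, 14, 4), (black, DC, 23, 19), (black, DC, 23, 27), (black, DC, 23, 31), (black, DC, 23, 39), (black, DC, 23, 4), (green, DC, 13, 19), (green, DC, 13, 27), (green, DC, 13, 31), (green, DC, 13, 39), (green, DC, 13, 4), (green, DC, 35, 19), (green, DC, 35, 27), (green, DC, 35, 31), (green, DC, 35, 39), (green, DC, 35, 4), (grey, SF, 36, 2), (grey, SF, 36, 22), (grey, SF, 36, 25), (grey, SF, 36, 38), (red, DC, 33, 19), (red, DC, 33, 27), (red, DC, 33, 31), (red, DC, 33, 39), (red, DC, 33, 4)}.
Selection color = green: {(green, DC, 13, 19), (green, DC, 13, 27), (green, DC, 13, 31), (green, DC, 13, 39), (green, DC, 13, 4), (green, DC, 35, 19), (green, DC, 35, 27), (green, DC, 35, 31), (green, DC, 35, 39), (green, DC, 35, 4)}
π_{city, qty} gives {(DC, 19), (DC, 27), (DC, 31), (DC, 39), (DC, 4)} (5 duplicate(s) eliminated).

{(DC, 19), (DC, 27), (DC, 31), (DC, 39), (DC, 4)}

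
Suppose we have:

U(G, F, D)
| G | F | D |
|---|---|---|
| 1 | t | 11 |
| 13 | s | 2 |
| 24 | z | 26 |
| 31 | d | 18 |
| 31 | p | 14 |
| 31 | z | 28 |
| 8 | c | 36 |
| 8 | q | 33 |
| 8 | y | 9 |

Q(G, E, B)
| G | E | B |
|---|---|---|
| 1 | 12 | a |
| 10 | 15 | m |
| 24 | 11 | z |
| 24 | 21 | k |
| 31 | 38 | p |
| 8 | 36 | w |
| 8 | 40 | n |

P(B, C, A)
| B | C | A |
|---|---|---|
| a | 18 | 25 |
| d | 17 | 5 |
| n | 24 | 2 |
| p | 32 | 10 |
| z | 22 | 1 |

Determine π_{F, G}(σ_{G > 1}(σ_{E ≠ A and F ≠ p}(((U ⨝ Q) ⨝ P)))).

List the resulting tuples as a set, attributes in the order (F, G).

Joining U and Q on G yields {(1, t, 11, 12, a), (24, z, 26, 11, z), (24, z, 26, 21, k), (31, d, 18, 38, p), (31, p, 14, 38, p), (31, z, 28, 38, p), (8, c, 36, 36, w), (8, c, 36, 40, n), (8, q, 33, 36, w), (8, q, 33, 40, n), (8, y, 9, 36, w), (8, y, 9, 40, n)}.
Joining (U ⨝ Q) and P on B yields {(1, t, 11, 12, a, 18, 25), (24, z, 26, 11, z, 22, 1), (31, d, 18, 38, p, 32, 10), (31, p, 14, 38, p, 32, 10), (31, z, 28, 38, p, 32, 10), (8, c, 36, 40, n, 24, 2), (8, q, 33, 40, n, 24, 2), (8, y, 9, 40, n, 24, 2)}.
Apply σ_{E ≠ A and F ≠ p}; surviving tuples: {(1, t, 11, 12, a, 18, 25), (24, z, 26, 11, z, 22, 1), (31, d, 18, 38, p, 32, 10), (31, z, 28, 38, p, 32, 10), (8, c, 36, 40, n, 24, 2), (8, q, 33, 40, n, 24, 2), (8, y, 9, 40, n, 24, 2)}
Apply σ_{G > 1}; surviving tuples: {(24, z, 26, 11, z, 22, 1), (31, d, 18, 38, p, 32, 10), (31, z, 28, 38, p, 32, 10), (8, c, 36, 40, n, 24, 2), (8, q, 33, 40, n, 24, 2), (8, y, 9, 40, n, 24, 2)}
Keep only column(s) F, G: {(c, 8), (d, 31), (q, 8), (y, 8), (z, 24), (z, 31)}

{(c, 8), (d, 31), (q, 8), (y, 8), (z, 24), (z, 31)}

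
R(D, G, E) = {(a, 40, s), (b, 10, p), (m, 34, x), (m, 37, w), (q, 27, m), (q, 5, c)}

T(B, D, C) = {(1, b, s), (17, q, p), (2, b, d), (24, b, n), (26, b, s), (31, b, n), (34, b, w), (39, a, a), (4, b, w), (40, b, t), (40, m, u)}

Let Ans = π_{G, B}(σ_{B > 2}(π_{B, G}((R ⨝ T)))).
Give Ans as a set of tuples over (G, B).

R ⋈ T (natural join on D): {(a, 40, s, 39, a), (b, 10, p, 1, s), (b, 10, p, 2, d), (b, 10, p, 24, n), (b, 10, p, 26, s), (b, 10, p, 31, n), (b, 10, p, 34, w), (b, 10, p, 4, w), (b, 10, p, 40, t), (m, 34, x, 40, u), (m, 37, w, 40, u), (q, 27, m, 17, p), (q, 5, c, 17, p)}
π[B, G]: project onto (B, G) → {(1, 10), (17, 27), (17, 5), (2, 10), (24, 10), (26, 10), (31, 10), (34, 10), (39, 40), (4, 10), (40, 10), (40, 34), (40, 37)}
Selection B > 2: {(17, 27), (17, 5), (24, 10), (26, 10), (31, 10), (34, 10), (39, 40), (4, 10), (40, 10), (40, 34), (40, 37)}
π[G, B]: project onto (G, B) → {(10, 24), (10, 26), (10, 31), (10, 34), (10, 4), (10, 40), (27, 17), (34, 40), (37, 40), (40, 39), (5, 17)}

{(10, 24), (10, 26), (10, 31), (10, 34), (10, 4), (10, 40), (27, 17), (34, 40), (37, 40), (40, 39), (5, 17)}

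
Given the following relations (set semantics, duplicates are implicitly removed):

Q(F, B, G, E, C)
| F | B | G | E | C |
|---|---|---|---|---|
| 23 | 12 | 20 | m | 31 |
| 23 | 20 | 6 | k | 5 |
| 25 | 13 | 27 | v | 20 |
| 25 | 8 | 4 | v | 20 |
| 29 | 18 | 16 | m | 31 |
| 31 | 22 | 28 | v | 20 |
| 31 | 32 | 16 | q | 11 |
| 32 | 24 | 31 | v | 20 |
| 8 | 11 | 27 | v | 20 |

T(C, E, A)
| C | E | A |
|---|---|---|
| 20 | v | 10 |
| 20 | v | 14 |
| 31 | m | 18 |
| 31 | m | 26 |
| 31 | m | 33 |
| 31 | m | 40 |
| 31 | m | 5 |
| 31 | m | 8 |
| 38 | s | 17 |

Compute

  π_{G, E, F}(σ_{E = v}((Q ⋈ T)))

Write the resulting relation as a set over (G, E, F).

{(27, v, 25), (27, v, 8), (28, v, 31), (31, v, 32), (4, v, 25)}

Natural join on E, C: {(23, 12, 20, m, 31, 18), (23, 12, 20, m, 31, 26), (23, 12, 20, m, 31, 33), (23, 12, 20, m, 31, 40), (23, 12, 20, m, 31, 5), (23, 12, 20, m, 31, 8), (25, 13, 27, v, 20, 10), (25, 13, 27, v, 20, 14), (25, 8, 4, v, 20, 10), (25, 8, 4, v, 20, 14), (29, 18, 16, m, 31, 18), (29, 18, 16, m, 31, 26), (29, 18, 16, m, 31, 33), (29, 18, 16, m, 31, 40), (29, 18, 16, m, 31, 5), (29, 18, 16, m, 31, 8), (31, 22, 28, v, 20, 10), (31, 22, 28, v, 20, 14), (32, 24, 31, v, 20, 10), (32, 24, 31, v, 20, 14), (8, 11, 27, v, 20, 10), (8, 11, 27, v, 20, 14)}
Filtering on E = v leaves {(25, 13, 27, v, 20, 10), (25, 13, 27, v, 20, 14), (25, 8, 4, v, 20, 10), (25, 8, 4, v, 20, 14), (31, 22, 28, v, 20, 10), (31, 22, 28, v, 20, 14), (32, 24, 31, v, 20, 10), (32, 24, 31, v, 20, 14), (8, 11, 27, v, 20, 10), (8, 11, 27, v, 20, 14)}.
π_{G, E, F} gives {(27, v, 25), (27, v, 8), (28, v, 31), (31, v, 32), (4, v, 25)} (5 duplicate(s) eliminated).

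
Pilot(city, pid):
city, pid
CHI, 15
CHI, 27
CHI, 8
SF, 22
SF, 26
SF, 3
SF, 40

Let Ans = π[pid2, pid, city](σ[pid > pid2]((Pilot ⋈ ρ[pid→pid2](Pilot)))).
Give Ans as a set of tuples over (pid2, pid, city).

ρ[pid→pid2]: schema becomes (city, pid2); tuples unchanged.
Joining Pilot and ρ[pid→pid2](Pilot) on city yields {(CHI, 15, 15), (CHI, 15, 27), (CHI, 15, 8), (CHI, 27, 15), (CHI, 27, 27), (CHI, 27, 8), (CHI, 8, 15), (CHI, 8, 27), (CHI, 8, 8), (SF, 22, 22), (SF, 22, 26), (SF, 22, 3), (SF, 22, 40), (SF, 26, 22), (SF, 26, 26), (SF, 26, 3), (SF, 26, 40), (SF, 3, 22), (SF, 3, 26), (SF, 3, 3), (SF, 3, 40), (SF, 40, 22), (SF, 40, 26), (SF, 40, 3), (SF, 40, 40)}.
Filtering on pid > pid2 leaves {(CHI, 15, 8), (CHI, 27, 15), (CHI, 27, 8), (SF, 22, 3), (SF, 26, 22), (SF, 26, 3), (SF, 40, 22), (SF, 40, 26), (SF, 40, 3)}.
Keep only column(s) pid2, pid, city: {(15, 27, CHI), (22, 26, SF), (22, 40, SF), (26, 40, SF), (3, 22, SF), (3, 26, SF), (3, 40, SF), (8, 15, CHI), (8, 27, CHI)}

{(15, 27, CHI), (22, 26, SF), (22, 40, SF), (26, 40, SF), (3, 22, SF), (3, 26, SF), (3, 40, SF), (8, 15, CHI), (8, 27, CHI)}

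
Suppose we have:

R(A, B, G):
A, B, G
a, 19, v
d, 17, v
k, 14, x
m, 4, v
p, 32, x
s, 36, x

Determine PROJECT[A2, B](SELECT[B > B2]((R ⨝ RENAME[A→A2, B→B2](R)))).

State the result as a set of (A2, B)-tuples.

ρ[A→A2, B→B2]: schema becomes (A2, B2, G); tuples unchanged.
Joining R and RENAME[A→A2, B→B2](R) on G yields {(a, 19, v, a, 19), (a, 19, v, d, 17), (a, 19, v, m, 4), (d, 17, v, a, 19), (d, 17, v, d, 17), (d, 17, v, m, 4), (k, 14, x, k, 14), (k, 14, x, p, 32), (k, 14, x, s, 36), (m, 4, v, a, 19), (m, 4, v, d, 17), (m, 4, v, m, 4), (p, 32, x, k, 14), (p, 32, x, p, 32), (p, 32, x, s, 36), (s, 36, x, k, 14), (s, 36, x, p, 32), (s, 36, x, s, 36)}.
Selection B > B2: {(a, 19, v, d, 17), (a, 19, v, m, 4), (d, 17, v, m, 4), (p, 32, x, k, 14), (s, 36, x, k, 14), (s, 36, x, p, 32)}
π[A2, B]: project onto (A2, B) → {(d, 19), (k, 32), (k, 36), (m, 17), (m, 19), (p, 36)}

{(d, 19), (k, 32), (k, 36), (m, 17), (m, 19), (p, 36)}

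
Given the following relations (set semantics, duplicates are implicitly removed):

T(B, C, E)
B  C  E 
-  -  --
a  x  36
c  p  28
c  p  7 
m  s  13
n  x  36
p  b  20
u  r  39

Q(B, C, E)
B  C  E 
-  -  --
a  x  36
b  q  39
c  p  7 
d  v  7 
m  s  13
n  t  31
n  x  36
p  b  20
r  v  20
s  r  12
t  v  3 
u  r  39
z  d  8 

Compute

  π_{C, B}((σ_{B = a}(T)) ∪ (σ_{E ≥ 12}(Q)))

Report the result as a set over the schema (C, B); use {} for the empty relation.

{(b, p), (q, b), (r, s), (r, u), (s, m), (t, n), (v, r), (x, a), (x, n)}

Selection B = a: {(a, x, 36)}
Selection E ≥ 12: {(a, x, 36), (b, q, 39), (m, s, 13), (n, t, 31), (n, x, 36), (p, b, 20), (r, v, 20), (s, r, 12), (u, r, 39)}
Taking the union: {(a, x, 36), (b, q, 39), (m, s, 13), (n, t, 31), (n, x, 36), (p, b, 20), (r, v, 20), (s, r, 12), (u, r, 39)}
π[C, B]: project onto (C, B) → {(b, p), (q, b), (r, s), (r, u), (s, m), (t, n), (v, r), (x, a), (x, n)}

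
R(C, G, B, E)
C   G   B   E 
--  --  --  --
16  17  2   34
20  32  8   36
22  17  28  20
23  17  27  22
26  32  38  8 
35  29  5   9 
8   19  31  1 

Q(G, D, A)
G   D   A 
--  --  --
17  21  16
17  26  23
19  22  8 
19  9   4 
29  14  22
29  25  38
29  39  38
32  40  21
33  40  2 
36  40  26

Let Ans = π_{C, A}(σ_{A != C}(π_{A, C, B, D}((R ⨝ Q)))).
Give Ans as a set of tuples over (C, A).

Natural join on G: {(16, 17, 2, 34, 21, 16), (16, 17, 2, 34, 26, 23), (20, 32, 8, 36, 40, 21), (22, 17, 28, 20, 21, 16), (22, 17, 28, 20, 26, 23), (23, 17, 27, 22, 21, 16), (23, 17, 27, 22, 26, 23), (26, 32, 38, 8, 40, 21), (35, 29, 5, 9, 14, 22), (35, 29, 5, 9, 25, 38), (35, 29, 5, 9, 39, 38), (8, 19, 31, 1, 22, 8), (8, 19, 31, 1, 9, 4)}
π[A, C, B, D]: project onto (A, C, B, D) → {(16, 16, 2, 21), (16, 22, 28, 21), (16, 23, 27, 21), (21, 20, 8, 40), (21, 26, 38, 40), (22, 35, 5, 14), (23, 16, 2, 26), (23, 22, 28, 26), (23, 23, 27, 26), (38, 35, 5, 25), (38, 35, 5, 39), (4, 8, 31, 9), (8, 8, 31, 22)}
Filtering on A != C leaves {(16, 22, 28, 21), (16, 23, 27, 21), (21, 20, 8, 40), (21, 26, 38, 40), (22, 35, 5, 14), (23, 16, 2, 26), (23, 22, 28, 26), (38, 35, 5, 25), (38, 35, 5, 39), (4, 8, 31, 9)}.
π[C, A]: project onto (C, A) (1 duplicate(s) eliminated) → {(16, 23), (20, 21), (22, 16), (22, 23), (23, 16), (26, 21), (35, 22), (35, 38), (8, 4)}

{(16, 23), (20, 21), (22, 16), (22, 23), (23, 16), (26, 21), (35, 22), (35, 38), (8, 4)}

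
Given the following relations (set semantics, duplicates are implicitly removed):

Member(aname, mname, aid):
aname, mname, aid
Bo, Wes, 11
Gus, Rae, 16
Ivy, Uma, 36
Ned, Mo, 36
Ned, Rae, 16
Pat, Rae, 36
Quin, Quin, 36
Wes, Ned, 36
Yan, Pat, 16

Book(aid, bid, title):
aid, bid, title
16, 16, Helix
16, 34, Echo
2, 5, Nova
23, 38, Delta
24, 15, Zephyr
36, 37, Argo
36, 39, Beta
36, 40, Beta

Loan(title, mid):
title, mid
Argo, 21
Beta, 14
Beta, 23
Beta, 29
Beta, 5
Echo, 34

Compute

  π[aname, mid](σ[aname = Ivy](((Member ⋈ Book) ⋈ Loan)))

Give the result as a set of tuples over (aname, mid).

Member ⋈ Book (natural join on aid): {(Gus, Rae, 16, 16, Helix), (Gus, Rae, 16, 34, Echo), (Ivy, Uma, 36, 37, Argo), (Ivy, Uma, 36, 39, Beta), (Ivy, Uma, 36, 40, Beta), (Ned, Mo, 36, 37, Argo), (Ned, Mo, 36, 39, Beta), (Ned, Mo, 36, 40, Beta), (Ned, Rae, 16, 16, Helix), (Ned, Rae, 16, 34, Echo), (Pat, Rae, 36, 37, Argo), (Pat, Rae, 36, 39, Beta), (Pat, Rae, 36, 40, Beta), (Quin, Quin, 36, 37, Argo), (Quin, Quin, 36, 39, Beta), (Quin, Quin, 36, 40, Beta), (Wes, Ned, 36, 37, Argo), (Wes, Ned, 36, 39, Beta), (Wes, Ned, 36, 40, Beta), (Yan, Pat, 16, 16, Helix), (Yan, Pat, 16, 34, Echo)}
(Member ⋈ Book) ⋈ Loan (natural join on title): {(Gus, Rae, 16, 34, Echo, 34), (Ivy, Uma, 36, 37, Argo, 21), (Ivy, Uma, 36, 39, Beta, 14), (Ivy, Uma, 36, 39, Beta, 23), (Ivy, Uma, 36, 39, Beta, 29), (Ivy, Uma, 36, 39, Beta, 5), (Ivy, Uma, 36, 40, Beta, 14), (Ivy, Uma, 36, 40, Beta, 23), (Ivy, Uma, 36, 40, Beta, 29), (Ivy, Uma, 36, 40, Beta, 5), (Ned, Mo, 36, 37, Argo, 21), (Ned, Mo, 36, 39, Beta, 14), (Ned, Mo, 36, 39, Beta, 23), (Ned, Mo, 36, 39, Beta, 29), (Ned, Mo, 36, 39, Beta, 5), (Ned, Mo, 36, 40, Beta, 14), (Ned, Mo, 36, 40, Beta, 23), (Ned, Mo, 36, 40, Beta, 29), (Ned, Mo, 36, 40, Beta, 5), (Ned, Rae, 16, 34, Echo, 34), (Pat, Rae, 36, 37, Argo, 21), (Pat, Rae, 36, 39, Beta, 14), (Pat, Rae, 36, 39, Beta, 23), (Pat, Rae, 36, 39, Beta, 29), (Pat, Rae, 36, 39, Beta, 5), (Pat, Rae, 36, 40, Beta, 14), (Pat, Rae, 36, 40, Beta, 23), (Pat, Rae, 36, 40, Beta, 29), (Pat, Rae, 36, 40, Beta, 5), (Quin, Quin, 36, 37, Argo, 21), (Quin, Quin, 36, 39, Beta, 14), (Quin, Quin, 36, 39, Beta, 23), (Quin, Quin, 36, 39, Beta, 29), (Quin, Quin, 36, 39, Beta, 5), (Quin, Quin, 36, 40, Beta, 14), (Quin, Quin, 36, 40, Beta, 23), (Quin, Quin, 36, 40, Beta, 29), (Quin, Quin, 36, 40, Beta, 5), (Wes, Ned, 36, 37, Argo, 21), (Wes, Ned, 36, 39, Beta, 14), (Wes, Ned, 36, 39, Beta, 23), (Wes, Ned, 36, 39, Beta, 29), (Wes, Ned, 36, 39, Beta, 5), (Wes, Ned, 36, 40, Beta, 14), (Wes, Ned, 36, 40, Beta, 23), (Wes, Ned, 36, 40, Beta, 29), (Wes, Ned, 36, 40, Beta, 5), (Yan, Pat, 16, 34, Echo, 34)}
σ[aname = Ivy]: keep tuples satisfying aname = Ivy → {(Ivy, Uma, 36, 37, Argo, 21), (Ivy, Uma, 36, 39, Beta, 14), (Ivy, Uma, 36, 39, Beta, 23), (Ivy, Uma, 36, 39, Beta, 29), (Ivy, Uma, 36, 39, Beta, 5), (Ivy, Uma, 36, 40, Beta, 14), (Ivy, Uma, 36, 40, Beta, 23), (Ivy, Uma, 36, 40, Beta, 29), (Ivy, Uma, 36, 40, Beta, 5)}
Keep only column(s) aname, mid (4 duplicate(s) eliminated): {(Ivy, 14), (Ivy, 21), (Ivy, 23), (Ivy, 29), (Ivy, 5)}

{(Ivy, 14), (Ivy, 21), (Ivy, 23), (Ivy, 29), (Ivy, 5)}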